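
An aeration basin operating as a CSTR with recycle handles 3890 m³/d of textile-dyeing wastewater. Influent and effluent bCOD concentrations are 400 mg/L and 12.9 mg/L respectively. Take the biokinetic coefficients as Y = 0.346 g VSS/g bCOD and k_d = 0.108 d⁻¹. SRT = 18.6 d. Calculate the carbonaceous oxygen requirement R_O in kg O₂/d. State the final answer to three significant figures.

R_O ≈ 1260 kg O₂/d

Observed yield with endogenous decay: Y_obs = Y / (1 + k_d·θ_c) = 0.346 / (1 + 0.108 × 18.6) = 0.346 / 3.009 = 0.1150 g VSS/g bCOD.
ΔS = 400 − 12.9 = 387.1 mg/L, so the substrate removal rate is 3890 × 387.1/1000 = 1506 kg bCOD/d.
Biomass synthesised: P_X = Y_obs × 1506 = 173.2 kg VSS/d.
R_O = Q·(S₀ − S) − 1.42·P_X = 1506 − 1.42 × 173.2 = 1260 kg O₂/d.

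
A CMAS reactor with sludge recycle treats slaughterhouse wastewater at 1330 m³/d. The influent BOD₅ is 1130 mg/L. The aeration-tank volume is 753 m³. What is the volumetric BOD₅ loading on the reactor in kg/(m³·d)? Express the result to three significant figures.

L_v ≈ 2.00 kg BOD₅/(m³·d)

Volumetric loading L_v = Q·S₀ / V = 1330 × 1130 g/m³ / 753.0 m³ = 1996 g/(m³·d) = 1.996 kg BOD₅/(m³·d).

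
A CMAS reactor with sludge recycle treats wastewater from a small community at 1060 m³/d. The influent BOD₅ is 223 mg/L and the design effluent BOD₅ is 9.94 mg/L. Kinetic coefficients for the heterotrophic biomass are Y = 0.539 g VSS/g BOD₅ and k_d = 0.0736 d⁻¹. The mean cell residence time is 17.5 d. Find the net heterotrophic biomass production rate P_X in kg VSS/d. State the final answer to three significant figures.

P_X ≈ 53.2 kg VSS/d

Observed yield with endogenous decay: Y_obs = Y / (1 + k_d·θ_c) = 0.539 / (1 + 0.0736 × 17.5) = 0.539 / 2.288 = 0.2356 g VSS/g BOD₅.
ΔS = 223 − 9.94 = 213.1 mg/L, so the substrate removal rate is 1060 × 213.1/1000 = 225.8 kg BOD₅/d.
Biomass produced: P_X = Y_obs·Q·ΔS = 0.2356 × 225.8 ≈ 53.20 kg VSS/d.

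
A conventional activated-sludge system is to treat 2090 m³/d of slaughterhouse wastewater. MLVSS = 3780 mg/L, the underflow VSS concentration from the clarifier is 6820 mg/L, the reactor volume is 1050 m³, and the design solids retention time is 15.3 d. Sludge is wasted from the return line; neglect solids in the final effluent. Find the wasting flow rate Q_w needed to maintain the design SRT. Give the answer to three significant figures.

Q_w = (V·X)/(θ_c X_r) = 1050 × 3780 / (15.3 × 6820) = 38.04 m³/d.

Q_w ≈ 38.0 m³/d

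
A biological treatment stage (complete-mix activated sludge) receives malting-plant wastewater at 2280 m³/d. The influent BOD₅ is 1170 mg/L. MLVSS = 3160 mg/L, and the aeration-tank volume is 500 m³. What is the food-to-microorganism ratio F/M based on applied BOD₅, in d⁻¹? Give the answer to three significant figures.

F/M ≈ 1.69 d⁻¹

F/M = Q·S₀ / (V·X) = 2280 × 1170 / (500.0 × 3160) = 1.688 g BOD₅·(g VSS·d)⁻¹.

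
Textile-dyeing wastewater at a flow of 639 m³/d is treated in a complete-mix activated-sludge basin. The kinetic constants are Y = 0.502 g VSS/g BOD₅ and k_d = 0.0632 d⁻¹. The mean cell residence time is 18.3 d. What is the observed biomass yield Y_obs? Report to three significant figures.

Correct the yield for decay: Y_obs = Y/(1 + k_d θ_c) = 0.502 / (1 + 0.0632 × 18.3) = 0.502 / 2.157 = 0.2328.

Y_obs ≈ 0.233 g VSS/g BOD₅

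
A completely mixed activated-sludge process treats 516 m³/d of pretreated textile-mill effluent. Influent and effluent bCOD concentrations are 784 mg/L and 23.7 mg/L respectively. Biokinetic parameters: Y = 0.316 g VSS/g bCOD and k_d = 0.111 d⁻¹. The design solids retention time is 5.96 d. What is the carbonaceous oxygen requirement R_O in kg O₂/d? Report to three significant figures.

R_O ≈ 286 kg O₂/d

Observed yield with endogenous decay: Y_obs = Y / (1 + k_d·θ_c) = 0.316 / (1 + 0.111 × 5.96) = 0.316 / 1.662 = 0.1902 g VSS/g bCOD.
Q·(S₀ − S) = 516 × (784 − 23.7) × 10⁻³ = 392.3 kg/d removed.
Net sludge production P_X = 0.1902 × 392.3 = 74.61 kg VSS/d.
R_O = Q·(S₀ − S) − 1.42·P_X = 392.3 − 1.42 × 74.61 = 286.4 kg O₂/d.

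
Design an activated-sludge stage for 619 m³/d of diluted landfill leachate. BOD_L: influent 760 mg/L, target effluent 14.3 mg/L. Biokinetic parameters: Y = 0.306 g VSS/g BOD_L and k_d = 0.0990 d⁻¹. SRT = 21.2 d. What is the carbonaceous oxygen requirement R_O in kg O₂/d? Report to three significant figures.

Observed yield with endogenous decay: Y_obs = Y / (1 + k_d·θ_c) = 0.306 / (1 + 0.0990 × 21.2) = 0.306 / 3.099 = 0.09875 g VSS/g BOD_L.
ΔS = 760 − 14.3 = 745.7 mg/L, so the substrate removal rate is 619 × 745.7/1000 = 461.6 kg BOD_L/d.
P_X = Y_obs·Q·(S₀ − S) = 0.09875 × 461.6 = 45.58 kg VSS/d.
R_O = Q·ΔS − 1.42 P_X = 461.6 − 64.72 = 396.9 kg O₂/d.

R_O ≈ 397 kg O₂/d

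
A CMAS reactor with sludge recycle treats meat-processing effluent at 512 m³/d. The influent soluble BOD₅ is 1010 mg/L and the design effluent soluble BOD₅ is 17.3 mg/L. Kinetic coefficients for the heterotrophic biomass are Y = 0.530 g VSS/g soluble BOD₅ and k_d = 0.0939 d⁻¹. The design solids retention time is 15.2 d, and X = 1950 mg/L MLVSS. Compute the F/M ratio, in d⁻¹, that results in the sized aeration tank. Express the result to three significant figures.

F/M ≈ 0.307 d⁻¹

From the SRT design equation V = Y Q (S₀−S) θ_c / [X (1 + k_d θ_c)] = 0.530 × 512 × (1010 − 17.3) × 15.2 / [1950 × (1 + 0.0939 × 15.2)] = 4.09×10^6 / 4733 = 865.1 m³.
F/M = applied load / biomass = Q·S₀/(V·X) = 512 × 1010 / (865.1 × 1950) = 0.3066 d⁻¹.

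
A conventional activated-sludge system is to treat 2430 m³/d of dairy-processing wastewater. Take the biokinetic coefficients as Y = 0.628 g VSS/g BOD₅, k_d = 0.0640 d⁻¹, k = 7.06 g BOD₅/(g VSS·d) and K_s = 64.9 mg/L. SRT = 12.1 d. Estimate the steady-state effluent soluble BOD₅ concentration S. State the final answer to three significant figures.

S ≈ 2.22 mg/L

From the Monod/SRT balance for a CMAS, S = K_s·(1+k_d θ_c)/[θ_c·(Y k − k_d) − 1] = 64.9 × (1 + 0.0640 × 12.1) / [12.1 × (0.628 × 7.06 − 0.0640) − 1] = 115.2 / 51.87 = 2.220 mg/L.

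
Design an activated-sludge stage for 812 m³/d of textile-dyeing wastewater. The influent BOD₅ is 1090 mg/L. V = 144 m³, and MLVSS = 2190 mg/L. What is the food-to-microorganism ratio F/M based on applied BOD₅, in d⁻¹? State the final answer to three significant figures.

Food-to-microorganism ratio F/M = Q S₀ / (V X) = 812 × 1090 / (144.0 × 2190) = 2.807 d⁻¹.

F/M ≈ 2.81 d⁻¹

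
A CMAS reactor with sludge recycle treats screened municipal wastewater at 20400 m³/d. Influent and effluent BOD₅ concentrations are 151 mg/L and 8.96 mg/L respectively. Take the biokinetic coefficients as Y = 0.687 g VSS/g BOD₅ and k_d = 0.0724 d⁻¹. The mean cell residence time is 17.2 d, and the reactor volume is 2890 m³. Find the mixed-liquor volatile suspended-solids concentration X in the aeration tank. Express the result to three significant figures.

X ≈ 5280 mg/L

From V·X·(1 + k_d·θ_c) = Y·Q·(S₀ − S)·θ_c: X = 0.687 × 20400 × (151 − 8.96) × 17.2 / [2890 × (1 + 0.0724 × 17.2)] = 5277 mg/L.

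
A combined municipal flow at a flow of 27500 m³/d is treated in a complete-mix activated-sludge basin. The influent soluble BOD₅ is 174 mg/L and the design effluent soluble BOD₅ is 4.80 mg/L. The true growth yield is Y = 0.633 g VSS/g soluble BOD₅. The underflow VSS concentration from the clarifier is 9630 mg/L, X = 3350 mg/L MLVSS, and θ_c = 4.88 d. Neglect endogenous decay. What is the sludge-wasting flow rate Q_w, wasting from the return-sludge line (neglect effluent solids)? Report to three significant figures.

V·X = Y·Q·ΔS·θ_c gives V = 0.633 × 27500 × (174 − 4.80) × 4.88 / 3350 = 4291 m³.
Q_w = (V·X)/(θ_c X_r) = 4291 × 3350 / (4.88 × 9630) = 305.9 m³/d.

Q_w ≈ 306 m³/d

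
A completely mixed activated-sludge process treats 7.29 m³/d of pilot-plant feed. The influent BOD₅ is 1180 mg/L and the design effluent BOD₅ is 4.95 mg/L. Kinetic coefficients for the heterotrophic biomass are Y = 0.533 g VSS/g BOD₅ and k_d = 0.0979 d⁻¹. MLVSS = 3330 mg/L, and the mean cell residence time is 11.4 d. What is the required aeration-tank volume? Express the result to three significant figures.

Rearranging the biomass balance for a CMAS with decay, V = Y·Q·ΔS·θ_c / [X·(1+k_d θ_c)] = 0.533 × 7.29 × (1180 − 4.95) × 11.4 / [3330 × (1 + 0.0979 × 11.4)] = 5.2×10^4 / 7046 = 7.387 m³.

V ≈ 7.39 m³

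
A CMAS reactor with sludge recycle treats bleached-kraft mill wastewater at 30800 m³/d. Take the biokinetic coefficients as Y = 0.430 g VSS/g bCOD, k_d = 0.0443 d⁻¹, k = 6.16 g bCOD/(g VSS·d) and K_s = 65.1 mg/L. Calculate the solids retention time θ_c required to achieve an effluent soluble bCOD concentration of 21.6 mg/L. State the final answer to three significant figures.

At the target effluent, Y k S/(K_s+S) = 0.430×6.16×21.6/86.70 = 0.6599 d⁻¹.
Then 1/θ_c = μ − k_d = 0.6599 − 0.0443 = 0.6156 d⁻¹, giving θ_c = 1.624 d.

θ_c ≈ 1.62 d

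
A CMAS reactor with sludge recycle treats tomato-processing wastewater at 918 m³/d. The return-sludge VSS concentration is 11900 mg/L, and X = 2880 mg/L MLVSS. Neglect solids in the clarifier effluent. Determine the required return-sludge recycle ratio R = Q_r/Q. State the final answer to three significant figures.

R ≈ 0.319

Solids balance on the clarifier gives (1+R)X = R·X_r, so R = X/(X_r − X) = 2880 / (11900 − 2880) = 0.3193.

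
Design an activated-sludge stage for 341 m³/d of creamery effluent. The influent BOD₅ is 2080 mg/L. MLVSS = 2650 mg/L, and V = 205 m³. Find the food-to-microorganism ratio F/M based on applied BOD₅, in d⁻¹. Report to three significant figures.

F/M = applied load / biomass = Q·S₀/(V·X) = 341 × 2080 / (205.0 × 2650) = 1.306 d⁻¹.

F/M ≈ 1.31 d⁻¹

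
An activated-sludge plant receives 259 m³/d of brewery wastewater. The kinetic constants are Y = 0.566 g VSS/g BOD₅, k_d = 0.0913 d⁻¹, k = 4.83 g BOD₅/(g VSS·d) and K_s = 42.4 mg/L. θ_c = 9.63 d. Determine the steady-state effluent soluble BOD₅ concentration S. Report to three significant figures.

S ≈ 3.26 mg/L

Effluent substrate depends only on kinetics and SRT: S = K_s(1 + k_d θ_c) / [θ_c(Yk − k_d) − 1] = 42.4 × (1 + 0.0913 × 9.63) / [9.63 × (0.566 × 4.83 − 0.0913) − 1] = 79.68 / 24.45 = 3.259 mg/L.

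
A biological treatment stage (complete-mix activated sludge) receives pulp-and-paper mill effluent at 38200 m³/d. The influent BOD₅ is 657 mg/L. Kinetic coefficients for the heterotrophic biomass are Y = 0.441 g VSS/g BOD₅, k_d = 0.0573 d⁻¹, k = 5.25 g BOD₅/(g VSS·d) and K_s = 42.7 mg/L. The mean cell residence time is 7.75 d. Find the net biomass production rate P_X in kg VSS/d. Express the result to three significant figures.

From the Monod/SRT balance for a CMAS, S = K_s·(1+k_d θ_c)/[θ_c·(Y k − k_d) − 1] = 42.7 × (1 + 0.0573 × 7.75) / [7.75 × (0.441 × 5.25 − 0.0573) − 1] = 61.66 / 16.50 = 3.737 mg/L.
Y_obs = Y / (1 + k_d θ_c) = 0.441 / (1 + 0.0573 × 7.75) = 0.441 / 1.444 = 0.3054.
Substrate removed = Q·(S₀ − S) = 38200 m³/d × (657 − 3.74) g/m³ = 2.5×10^7 g/d = 24955 kg/d.
So the net sludge growth is P_X = 0.3054 × 24955 = 7621 kg VSS/d.

P_X ≈ 7620 kg VSS/d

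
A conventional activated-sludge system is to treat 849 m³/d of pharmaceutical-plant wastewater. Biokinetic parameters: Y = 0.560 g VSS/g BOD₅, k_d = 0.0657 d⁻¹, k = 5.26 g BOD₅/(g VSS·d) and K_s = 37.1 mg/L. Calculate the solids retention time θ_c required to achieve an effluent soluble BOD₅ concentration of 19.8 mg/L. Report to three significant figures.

At the target effluent, Y k S/(K_s+S) = 0.560×5.26×19.8/56.90 = 1.025 d⁻¹.
Then 1/θ_c = μ − k_d = 1.025 − 0.0657 = 0.9593 d⁻¹, giving θ_c = 1.042 d.

θ_c ≈ 1.04 d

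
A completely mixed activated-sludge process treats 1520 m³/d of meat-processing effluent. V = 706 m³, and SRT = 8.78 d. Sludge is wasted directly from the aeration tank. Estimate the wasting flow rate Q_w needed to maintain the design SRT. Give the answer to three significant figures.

For wasting at MLVSS concentration, Q_w = V/θ_c = 706.0/8.78 = 80.41 m³/d.

Q_w ≈ 80.4 m³/d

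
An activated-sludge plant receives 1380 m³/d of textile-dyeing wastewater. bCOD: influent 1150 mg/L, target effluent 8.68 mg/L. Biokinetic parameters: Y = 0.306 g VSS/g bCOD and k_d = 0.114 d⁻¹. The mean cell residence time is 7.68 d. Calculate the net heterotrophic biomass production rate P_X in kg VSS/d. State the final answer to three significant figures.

P_X ≈ 257 kg VSS/d

Correct the yield for decay: Y_obs = Y/(1 + k_d θ_c) = 0.306 / (1 + 0.114 × 7.68) = 0.306 / 1.876 = 0.1632.
Substrate removed = Q·(S₀ − S) = 1380 m³/d × (1150 − 8.68) g/m³ = 1.58×10^6 g/d = 1575 kg/d.
Biomass produced: P_X = Y_obs·Q·ΔS = 0.1632 × 1575 ≈ 257.0 kg VSS/d.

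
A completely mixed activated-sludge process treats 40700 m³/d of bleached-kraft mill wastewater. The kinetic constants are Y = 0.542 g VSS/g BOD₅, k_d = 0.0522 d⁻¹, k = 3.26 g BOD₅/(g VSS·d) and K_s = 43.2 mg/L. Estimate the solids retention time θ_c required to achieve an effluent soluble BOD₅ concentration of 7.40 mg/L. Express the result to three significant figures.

θ_c ≈ 4.85 d

At the target effluent, Y k S/(K_s+S) = 0.542×3.26×7.40/50.60 = 0.2584 d⁻¹.
Then 1/θ_c = μ − k_d = 0.2584 − 0.0522 = 0.2062 d⁻¹, giving θ_c = 4.850 d.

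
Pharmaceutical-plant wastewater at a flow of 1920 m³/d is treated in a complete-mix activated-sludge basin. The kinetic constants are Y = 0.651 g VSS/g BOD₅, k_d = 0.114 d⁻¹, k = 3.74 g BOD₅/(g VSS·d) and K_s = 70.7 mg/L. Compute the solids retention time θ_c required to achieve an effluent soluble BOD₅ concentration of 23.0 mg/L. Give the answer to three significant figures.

Specific growth rate at S = 23.0 mg/L: μ = YkS/(K_s+S) = 0.651·3.74·23.0/(70.7+23.0) = 0.5976 d⁻¹.
1/θ_c = 0.5976 − 0.114 = 0.4836 d⁻¹, so θ_c = 2.068 d.

θ_c ≈ 2.07 d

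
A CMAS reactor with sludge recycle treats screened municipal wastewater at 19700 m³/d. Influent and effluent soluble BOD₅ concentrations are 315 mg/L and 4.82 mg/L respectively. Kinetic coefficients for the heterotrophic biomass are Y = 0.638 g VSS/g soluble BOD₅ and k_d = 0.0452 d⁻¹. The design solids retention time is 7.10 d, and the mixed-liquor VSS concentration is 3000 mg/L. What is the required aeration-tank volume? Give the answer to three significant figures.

Steady-state biomass mass balance: V·X·(1 + k_d·θ_c) = Y·Q·(S₀ − S)·θ_c, so V = 0.638 × 19700 × (315 − 4.82) × 7.10 / [3000 × (1 + 0.0452 × 7.10)] = 2.77×10^7 / 3963 = 6985 m³.

V ≈ 6980 m³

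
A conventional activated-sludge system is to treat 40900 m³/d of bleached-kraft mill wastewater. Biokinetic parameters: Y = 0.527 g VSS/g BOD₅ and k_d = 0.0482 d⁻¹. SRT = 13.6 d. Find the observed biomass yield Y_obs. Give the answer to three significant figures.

Y_obs = Y / (1 + k_d θ_c) = 0.527 / (1 + 0.0482 × 13.6) = 0.527 / 1.656 = 0.3183.

Y_obs ≈ 0.318 g VSS/g BOD₅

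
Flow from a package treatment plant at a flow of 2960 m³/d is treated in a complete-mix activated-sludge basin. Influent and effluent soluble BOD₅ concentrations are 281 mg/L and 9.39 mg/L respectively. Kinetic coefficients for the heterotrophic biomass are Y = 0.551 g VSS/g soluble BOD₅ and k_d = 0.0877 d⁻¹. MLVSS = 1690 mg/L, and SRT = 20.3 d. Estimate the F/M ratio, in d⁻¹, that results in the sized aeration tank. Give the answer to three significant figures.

F/M ≈ 0.257 d⁻¹

From the SRT design equation V = Y Q (S₀−S) θ_c / [X (1 + k_d θ_c)] = 0.551 × 2960 × (281 − 9.39) × 20.3 / [1690 × (1 + 0.0877 × 20.3)] = 8.99×10^6 / 4699 = 1914 m³.
Food-to-microorganism ratio F/M = Q S₀ / (V X) = 2960 × 281 / (1914 × 1690) = 0.2572 d⁻¹.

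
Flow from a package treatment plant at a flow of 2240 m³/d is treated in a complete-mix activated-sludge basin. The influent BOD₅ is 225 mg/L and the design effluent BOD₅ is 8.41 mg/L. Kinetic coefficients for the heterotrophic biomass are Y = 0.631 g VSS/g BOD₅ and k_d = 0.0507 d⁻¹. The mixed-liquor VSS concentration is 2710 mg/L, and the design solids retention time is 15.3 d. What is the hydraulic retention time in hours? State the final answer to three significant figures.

τ ≈ 10.4 h

From the SRT design equation V = Y Q (S₀−S) θ_c / [X (1 + k_d θ_c)] = 0.631 × 2240 × (225 − 8.41) × 15.3 / [2710 × (1 + 0.0507 × 15.3)] = 4.68×10^6 / 4812 = 973.3 m³.
τ = V/Q = 973.3/2240 = 0.4345 d, or 10.43 h.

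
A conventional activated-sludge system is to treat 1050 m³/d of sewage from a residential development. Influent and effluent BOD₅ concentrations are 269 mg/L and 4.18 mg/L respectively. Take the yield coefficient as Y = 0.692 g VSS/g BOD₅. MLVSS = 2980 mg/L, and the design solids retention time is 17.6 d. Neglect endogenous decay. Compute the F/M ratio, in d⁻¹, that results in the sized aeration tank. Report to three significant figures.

F/M ≈ 0.0834 d⁻¹

With k_d = 0 the design equation reduces to V = Y Q (S₀−S) θ_c / X = 0.692 × 1050 × (269 − 4.18) × 17.6 / 2980 = 1136 m³.
Food-to-microorganism ratio F/M = Q S₀ / (V X) = 1050 × 269 / (1136 × 2980) = 0.08340 d⁻¹.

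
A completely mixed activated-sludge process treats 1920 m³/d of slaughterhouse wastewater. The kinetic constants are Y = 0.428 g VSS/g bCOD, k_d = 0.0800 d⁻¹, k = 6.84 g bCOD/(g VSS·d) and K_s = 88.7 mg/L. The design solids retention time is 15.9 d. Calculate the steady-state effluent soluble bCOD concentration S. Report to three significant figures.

S ≈ 4.55 mg/L

Effluent substrate depends only on kinetics and SRT: S = K_s(1 + k_d θ_c) / [θ_c(Yk − k_d) − 1] = 88.7 × (1 + 0.0800 × 15.9) / [15.9 × (0.428 × 6.84 − 0.0800) − 1] = 201.5 / 44.28 = 4.552 mg/L.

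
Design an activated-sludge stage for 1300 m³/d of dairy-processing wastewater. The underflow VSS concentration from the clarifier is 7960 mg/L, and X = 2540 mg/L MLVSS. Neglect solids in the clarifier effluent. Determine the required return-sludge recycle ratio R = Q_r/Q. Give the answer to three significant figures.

R = Q_r/Q = X/(X_r − X) = 2540 / (7960 − 2540) = 0.4686.

R ≈ 0.469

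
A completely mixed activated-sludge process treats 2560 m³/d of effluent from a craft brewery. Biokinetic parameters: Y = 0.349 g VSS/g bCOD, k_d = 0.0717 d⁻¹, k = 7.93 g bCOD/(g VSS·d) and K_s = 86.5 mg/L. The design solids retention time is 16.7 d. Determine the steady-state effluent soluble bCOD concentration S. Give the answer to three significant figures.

S ≈ 4.32 mg/L

From the Monod/SRT balance for a CMAS, S = K_s·(1+k_d θ_c)/[θ_c·(Y k − k_d) − 1] = 86.5 × (1 + 0.0717 × 16.7) / [16.7 × (0.349 × 7.93 − 0.0717) − 1] = 190.1 / 44.02 = 4.318 mg/L.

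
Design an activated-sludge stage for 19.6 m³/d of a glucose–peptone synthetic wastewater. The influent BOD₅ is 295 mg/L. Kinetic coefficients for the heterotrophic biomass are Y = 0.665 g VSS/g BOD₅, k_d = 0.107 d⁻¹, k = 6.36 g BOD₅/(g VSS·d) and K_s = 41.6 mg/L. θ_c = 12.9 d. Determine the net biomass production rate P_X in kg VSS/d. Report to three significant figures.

P_X ≈ 1.60 kg VSS/d

Effluent substrate depends only on kinetics and SRT: S = K_s(1 + k_d θ_c) / [θ_c(Yk − k_d) − 1] = 41.6 × (1 + 0.107 × 12.9) / [12.9 × (0.665 × 6.36 − 0.107) − 1] = 99.02 / 52.18 = 1.898 mg/L.
Correct the yield for decay: Y_obs = Y/(1 + k_d θ_c) = 0.665 / (1 + 0.107 × 12.9) = 0.665 / 2.380 = 0.2794.
Q·(S₀ − S) = 19.6 × (295 − 1.90) × 10⁻³ = 5.745 kg/d removed.
Biomass produced: P_X = Y_obs·Q·ΔS = 0.2794 × 5.745 ≈ 1.605 kg VSS/d.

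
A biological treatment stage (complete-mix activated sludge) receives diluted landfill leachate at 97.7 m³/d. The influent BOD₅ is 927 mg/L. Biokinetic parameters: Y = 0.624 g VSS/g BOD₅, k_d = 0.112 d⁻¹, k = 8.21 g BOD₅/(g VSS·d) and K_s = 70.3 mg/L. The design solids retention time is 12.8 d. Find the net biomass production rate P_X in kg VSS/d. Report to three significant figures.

P_X ≈ 23.2 kg VSS/d

Effluent substrate depends only on kinetics and SRT: S = K_s(1 + k_d θ_c) / [θ_c(Yk − k_d) − 1] = 70.3 × (1 + 0.112 × 12.8) / [12.8 × (0.624 × 8.21 − 0.112) − 1] = 171.1 / 63.14 = 2.710 mg/L.
Observed yield with endogenous decay: Y_obs = Y / (1 + k_d·θ_c) = 0.624 / (1 + 0.112 × 12.8) = 0.624 / 2.434 = 0.2564 g VSS/g BOD₅.
Q·(S₀ − S) = 97.7 × (927 − 2.71) × 10⁻³ = 90.30 kg/d removed.
P_X = Y_obs · Q(S₀ − S) = 0.2564 × 90.30 = 23.15 kg VSS/d.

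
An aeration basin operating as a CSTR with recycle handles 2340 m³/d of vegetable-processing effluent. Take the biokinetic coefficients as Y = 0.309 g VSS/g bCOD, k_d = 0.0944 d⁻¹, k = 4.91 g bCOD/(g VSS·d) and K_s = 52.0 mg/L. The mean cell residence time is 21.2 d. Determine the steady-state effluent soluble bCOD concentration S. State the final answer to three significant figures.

S ≈ 5.35 mg/L

For a completely mixed reactor with recycle the Lawrence–McCarty relation gives S = K_s·(1 + k_d·θ_c) / [θ_c·(Y·k − k_d) − 1] = 52.0 × (1 + 0.0944 × 21.2) / [21.2 × (0.309 × 4.91 − 0.0944) − 1] = 156.1 / 29.16 = 5.351 mg/L.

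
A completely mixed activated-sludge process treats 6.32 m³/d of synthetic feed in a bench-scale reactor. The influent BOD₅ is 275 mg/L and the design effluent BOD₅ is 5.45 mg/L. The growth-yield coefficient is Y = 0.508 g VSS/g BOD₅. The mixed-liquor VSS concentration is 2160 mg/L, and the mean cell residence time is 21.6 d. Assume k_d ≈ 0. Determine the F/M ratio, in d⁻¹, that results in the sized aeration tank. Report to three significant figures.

Biomass mass balance (decay neglected): V·X = Y·Q·(S₀ − S)·θ_c, so V = 0.508 × 6.32 × (275 − 5.45) × 21.6 / 2160 = 8.654 m³.
F/M = applied load / biomass = Q·S₀/(V·X) = 6.32 × 275 / (8.654 × 2160) = 0.09298 d⁻¹.

F/M ≈ 0.0930 d⁻¹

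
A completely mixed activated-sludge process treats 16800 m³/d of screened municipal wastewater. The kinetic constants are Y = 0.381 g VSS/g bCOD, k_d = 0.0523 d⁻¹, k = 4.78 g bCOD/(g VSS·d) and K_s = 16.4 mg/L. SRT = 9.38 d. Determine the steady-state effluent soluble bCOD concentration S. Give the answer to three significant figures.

S ≈ 1.57 mg/L

Effluent substrate depends only on kinetics and SRT: S = K_s(1 + k_d θ_c) / [θ_c(Yk − k_d) − 1] = 16.4 × (1 + 0.0523 × 9.38) / [9.38 × (0.381 × 4.78 − 0.0523) − 1] = 24.45 / 15.59 = 1.568 mg/L.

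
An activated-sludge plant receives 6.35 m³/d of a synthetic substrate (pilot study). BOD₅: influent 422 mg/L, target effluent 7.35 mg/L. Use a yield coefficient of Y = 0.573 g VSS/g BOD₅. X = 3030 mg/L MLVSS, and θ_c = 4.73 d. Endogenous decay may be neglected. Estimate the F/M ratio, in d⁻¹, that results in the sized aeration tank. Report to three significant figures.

V·X = Y·Q·ΔS·θ_c gives V = 0.573 × 6.35 × (422 − 7.35) × 4.73 / 3030 = 2.355 m³.
Food-to-microorganism ratio F/M = Q S₀ / (V X) = 6.35 × 422 / (2.355 × 3030) = 0.3755 d⁻¹.

F/M ≈ 0.376 d⁻¹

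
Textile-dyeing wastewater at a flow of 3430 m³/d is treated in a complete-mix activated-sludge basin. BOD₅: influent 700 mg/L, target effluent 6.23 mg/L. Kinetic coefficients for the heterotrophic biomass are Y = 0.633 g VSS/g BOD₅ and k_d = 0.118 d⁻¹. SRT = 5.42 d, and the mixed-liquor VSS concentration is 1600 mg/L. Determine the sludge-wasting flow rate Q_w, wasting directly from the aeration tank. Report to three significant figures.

From the SRT design equation V = Y Q (S₀−S) θ_c / [X (1 + k_d θ_c)] = 0.633 × 3430 × (700 − 6.23) × 5.42 / [1600 × (1 + 0.118 × 5.42)] = 8.16×10^6 / 2623 = 3112 m³.
For wasting at MLVSS concentration, Q_w = V/θ_c = 3112/5.42 = 574.2 m³/d.

Q_w ≈ 574 m³/d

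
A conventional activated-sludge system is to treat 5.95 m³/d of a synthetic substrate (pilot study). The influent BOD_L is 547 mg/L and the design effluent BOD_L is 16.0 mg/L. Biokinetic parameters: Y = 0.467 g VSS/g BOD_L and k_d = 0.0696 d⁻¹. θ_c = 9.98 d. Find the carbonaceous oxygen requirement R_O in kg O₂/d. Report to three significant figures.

R_O ≈ 1.92 kg O₂/d

Y_obs = Y / (1 + k_d θ_c) = 0.467 / (1 + 0.0696 × 9.98) = 0.467 / 1.695 = 0.2756.
Q·(S₀ − S) = 5.95 × (547 − 16.0) × 10⁻³ = 3.159 kg/d removed.
Net sludge production P_X = 0.2756 × 3.159 = 0.8707 kg VSS/d.
Carbonaceous O₂ demand = substrate oxidised − cell-mass equivalent = 3.159 − 1.42 × 0.8707 = 1.923 kg O₂/d.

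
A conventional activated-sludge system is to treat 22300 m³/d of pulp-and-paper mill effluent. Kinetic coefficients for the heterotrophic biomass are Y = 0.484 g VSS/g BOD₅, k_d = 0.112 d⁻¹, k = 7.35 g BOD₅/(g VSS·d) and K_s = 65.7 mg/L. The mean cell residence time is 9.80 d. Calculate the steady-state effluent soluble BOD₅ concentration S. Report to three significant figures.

Effluent substrate depends only on kinetics and SRT: S = K_s(1 + k_d θ_c) / [θ_c(Yk − k_d) − 1] = 65.7 × (1 + 0.112 × 9.80) / [9.80 × (0.484 × 7.35 − 0.112) − 1] = 137.8 / 32.76 = 4.206 mg/L.

S ≈ 4.21 mg/L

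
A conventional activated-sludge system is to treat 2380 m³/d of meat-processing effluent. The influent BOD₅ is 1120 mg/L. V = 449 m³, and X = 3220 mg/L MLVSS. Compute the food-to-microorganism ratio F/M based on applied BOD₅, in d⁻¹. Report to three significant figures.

Food-to-microorganism ratio F/M = Q S₀ / (V X) = 2380 × 1120 / (449.0 × 3220) = 1.844 d⁻¹.

F/M ≈ 1.84 d⁻¹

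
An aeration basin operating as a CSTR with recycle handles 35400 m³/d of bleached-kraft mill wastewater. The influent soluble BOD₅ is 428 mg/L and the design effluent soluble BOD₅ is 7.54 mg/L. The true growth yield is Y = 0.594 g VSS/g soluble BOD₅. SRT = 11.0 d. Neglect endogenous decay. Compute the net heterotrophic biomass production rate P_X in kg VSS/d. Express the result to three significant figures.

Since k_d ≈ 0, Y_obs = Y = 0.594 g VSS/g soluble BOD₅.
Q·(S₀ − S) = 35400 × (428 − 7.54) × 10⁻³ = 14884 kg/d removed.
P_X = Y_obs · Q(S₀ − S) = 0.5940 × 14884 = 8841 kg VSS/d.

P_X ≈ 8840 kg VSS/d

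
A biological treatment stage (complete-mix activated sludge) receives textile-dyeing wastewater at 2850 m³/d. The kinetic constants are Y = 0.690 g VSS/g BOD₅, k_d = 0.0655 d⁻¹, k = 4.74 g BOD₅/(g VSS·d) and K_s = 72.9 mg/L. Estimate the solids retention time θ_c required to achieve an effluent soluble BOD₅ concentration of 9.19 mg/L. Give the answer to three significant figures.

From 1/θ_c = Y·k·S/(K_s + S) − k_d: Y·k·S/(K_s+S) = 0.690 × 4.74 × 9.19 / (72.9 + 9.19) = 0.3661 d⁻¹.
Then 1/θ_c = μ − k_d = 0.3661 − 0.0655 = 0.3006 d⁻¹, giving θ_c = 3.326 d.

θ_c ≈ 3.33 d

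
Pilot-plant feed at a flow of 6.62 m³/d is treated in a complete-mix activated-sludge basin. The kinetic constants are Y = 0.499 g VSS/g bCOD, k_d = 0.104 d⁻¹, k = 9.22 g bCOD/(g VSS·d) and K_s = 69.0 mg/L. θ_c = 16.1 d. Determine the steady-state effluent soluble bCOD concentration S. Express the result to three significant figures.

For a completely mixed reactor with recycle the Lawrence–McCarty relation gives S = K_s·(1 + k_d·θ_c) / [θ_c·(Y·k − k_d) − 1] = 69.0 × (1 + 0.104 × 16.1) / [16.1 × (0.499 × 9.22 − 0.104) − 1] = 184.5 / 71.40 = 2.585 mg/L.

S ≈ 2.58 mg/L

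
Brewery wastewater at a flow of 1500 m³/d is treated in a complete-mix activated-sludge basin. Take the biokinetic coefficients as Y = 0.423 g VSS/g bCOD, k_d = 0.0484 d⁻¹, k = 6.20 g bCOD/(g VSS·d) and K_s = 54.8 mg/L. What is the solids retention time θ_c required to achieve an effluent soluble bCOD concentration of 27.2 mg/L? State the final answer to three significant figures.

From 1/θ_c = Y·k·S/(K_s + S) − k_d: Y·k·S/(K_s+S) = 0.423 × 6.20 × 27.2 / (54.8 + 27.2) = 0.8699 d⁻¹.
Then 1/θ_c = μ − k_d = 0.8699 − 0.0484 = 0.8215 d⁻¹, giving θ_c = 1.217 d.

θ_c ≈ 1.22 d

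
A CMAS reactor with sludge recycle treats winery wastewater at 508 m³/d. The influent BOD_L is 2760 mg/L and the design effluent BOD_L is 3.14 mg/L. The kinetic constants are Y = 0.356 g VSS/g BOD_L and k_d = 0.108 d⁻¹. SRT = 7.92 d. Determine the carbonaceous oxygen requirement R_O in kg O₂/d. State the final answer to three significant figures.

Y_obs = Y / (1 + k_d θ_c) = 0.356 / (1 + 0.108 × 7.92) = 0.356 / 1.855 = 0.1919.
Q·(S₀ − S) = 508 × (2760 − 3.14) × 10⁻³ = 1400 kg/d removed.
Net sludge production P_X = 0.1919 × 1400 = 268.7 kg VSS/d.
R_O = Q·ΔS − 1.42 P_X = 1400 − 381.6 = 1019 kg O₂/d.

R_O ≈ 1020 kg O₂/d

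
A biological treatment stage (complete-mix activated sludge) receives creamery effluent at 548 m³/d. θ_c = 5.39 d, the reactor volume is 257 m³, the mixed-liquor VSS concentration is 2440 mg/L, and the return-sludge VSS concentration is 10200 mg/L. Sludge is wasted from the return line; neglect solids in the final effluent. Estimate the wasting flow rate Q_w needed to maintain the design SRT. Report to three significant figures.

θ_c = V·X/(Q_w·X_r) when wasting from the recycle, so Q_w = V·X/(θ_c·X_r) = 257.0 × 2440 / (5.39 × 10200) = 11.41 m³/d.

Q_w ≈ 11.4 m³/d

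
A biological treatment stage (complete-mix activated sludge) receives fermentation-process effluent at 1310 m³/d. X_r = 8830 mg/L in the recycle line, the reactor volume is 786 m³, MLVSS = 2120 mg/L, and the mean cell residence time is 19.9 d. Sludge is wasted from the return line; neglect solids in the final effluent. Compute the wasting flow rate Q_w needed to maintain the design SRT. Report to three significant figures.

θ_c = V·X/(Q_w·X_r) when wasting from the recycle, so Q_w = V·X/(θ_c·X_r) = 786.0 × 2120 / (19.9 × 8830) = 9.483 m³/d.

Q_w ≈ 9.48 m³/d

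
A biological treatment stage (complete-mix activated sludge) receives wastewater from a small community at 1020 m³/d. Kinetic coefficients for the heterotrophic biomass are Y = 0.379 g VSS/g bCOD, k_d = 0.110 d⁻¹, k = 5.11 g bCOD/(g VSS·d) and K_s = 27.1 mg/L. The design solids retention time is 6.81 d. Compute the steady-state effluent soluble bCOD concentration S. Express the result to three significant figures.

From the Monod/SRT balance for a CMAS, S = K_s·(1+k_d θ_c)/[θ_c·(Y k − k_d) − 1] = 27.1 × (1 + 0.110 × 6.81) / [6.81 × (0.379 × 5.11 − 0.110) − 1] = 47.40 / 11.44 = 4.143 mg/L.

S ≈ 4.14 mg/L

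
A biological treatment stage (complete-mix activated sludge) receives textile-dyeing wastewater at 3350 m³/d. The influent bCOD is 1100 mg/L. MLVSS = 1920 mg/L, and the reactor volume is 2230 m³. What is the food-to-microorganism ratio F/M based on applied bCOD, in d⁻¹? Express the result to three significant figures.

Food-to-microorganism ratio F/M = Q S₀ / (V X) = 3350 × 1100 / (2230 × 1920) = 0.8607 d⁻¹.

F/M ≈ 0.861 d⁻¹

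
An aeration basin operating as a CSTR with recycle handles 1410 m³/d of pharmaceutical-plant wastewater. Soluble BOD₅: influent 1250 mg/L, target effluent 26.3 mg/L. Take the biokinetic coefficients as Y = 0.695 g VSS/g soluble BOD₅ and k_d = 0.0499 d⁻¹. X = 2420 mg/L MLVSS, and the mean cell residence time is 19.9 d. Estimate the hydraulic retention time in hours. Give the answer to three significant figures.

Steady-state biomass mass balance: V·X·(1 + k_d·θ_c) = Y·Q·(S₀ − S)·θ_c, so V = 0.695 × 1410 × (1250 − 26.3) × 19.9 / [2420 × (1 + 0.0499 × 19.9)] = 2.39×10^7 / 4823 = 4948 m³.
τ = V/Q = 4948/1410 = 3.509 d, or 84.22 h.

τ ≈ 84.2 h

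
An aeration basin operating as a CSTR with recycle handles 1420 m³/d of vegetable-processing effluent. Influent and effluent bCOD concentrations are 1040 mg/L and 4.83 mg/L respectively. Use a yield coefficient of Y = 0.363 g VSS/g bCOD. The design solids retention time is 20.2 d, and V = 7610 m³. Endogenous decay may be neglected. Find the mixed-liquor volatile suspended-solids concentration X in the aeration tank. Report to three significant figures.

X ≈ 1420 mg/L

Without decay, X = Y Q (S₀−S) θ_c / V = 0.363 × 1420 × (1040 − 4.83) × 20.2 / 7610 = 1416 mg/L.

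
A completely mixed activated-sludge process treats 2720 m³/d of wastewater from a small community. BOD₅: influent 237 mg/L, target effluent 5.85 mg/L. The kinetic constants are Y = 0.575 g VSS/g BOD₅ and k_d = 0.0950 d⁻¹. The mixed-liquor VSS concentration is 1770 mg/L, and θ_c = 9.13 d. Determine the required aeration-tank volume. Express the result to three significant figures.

V ≈ 999 m³

Steady-state biomass mass balance: V·X·(1 + k_d·θ_c) = Y·Q·(S₀ − S)·θ_c, so V = 0.575 × 2720 × (237 − 5.85) × 9.13 / [1770 × (1 + 0.0950 × 9.13)] = 3.3×10^6 / 3305 = 998.6 m³.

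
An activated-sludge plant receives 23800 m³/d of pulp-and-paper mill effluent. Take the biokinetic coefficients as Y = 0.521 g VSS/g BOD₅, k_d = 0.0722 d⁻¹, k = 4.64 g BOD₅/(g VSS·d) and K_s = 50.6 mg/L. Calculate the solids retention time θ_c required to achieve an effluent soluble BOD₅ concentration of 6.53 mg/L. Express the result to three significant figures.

At the target effluent, Y k S/(K_s+S) = 0.521×4.64×6.53/57.13 = 0.2763 d⁻¹.
1/θ_c = 0.2763 − 0.0722 = 0.2041 d⁻¹, so θ_c = 4.899 d.

θ_c ≈ 4.90 d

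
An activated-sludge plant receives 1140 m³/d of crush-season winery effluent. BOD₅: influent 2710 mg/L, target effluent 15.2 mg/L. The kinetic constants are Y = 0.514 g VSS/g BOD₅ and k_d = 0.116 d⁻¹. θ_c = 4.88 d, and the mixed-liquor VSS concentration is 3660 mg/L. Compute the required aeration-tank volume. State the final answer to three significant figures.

From the SRT design equation V = Y Q (S₀−S) θ_c / [X (1 + k_d θ_c)] = 0.514 × 1140 × (2710 − 15.2) × 4.88 / [3660 × (1 + 0.116 × 4.88)] = 7.71×10^6 / 5732 = 1344 m³.

V ≈ 1340 m³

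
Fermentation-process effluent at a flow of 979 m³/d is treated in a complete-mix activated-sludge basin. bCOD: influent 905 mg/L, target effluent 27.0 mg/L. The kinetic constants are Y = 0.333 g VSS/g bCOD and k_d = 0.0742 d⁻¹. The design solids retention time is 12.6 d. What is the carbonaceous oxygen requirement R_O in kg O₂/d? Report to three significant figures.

Y_obs = Y / (1 + k_d θ_c) = 0.333 / (1 + 0.0742 × 12.6) = 0.333 / 1.935 = 0.1721.
ΔS = 905 − 27.0 = 878.0 mg/L, so the substrate removal rate is 979 × 878.0/1000 = 859.6 kg bCOD/d.
P_X = Y_obs·Q·(S₀ − S) = 0.1721 × 859.6 = 147.9 kg VSS/d.
R_O = Q·(S₀ − S) − 1.42·P_X = 859.6 − 1.42 × 147.9 = 649.5 kg O₂/d.

R_O ≈ 650 kg O₂/d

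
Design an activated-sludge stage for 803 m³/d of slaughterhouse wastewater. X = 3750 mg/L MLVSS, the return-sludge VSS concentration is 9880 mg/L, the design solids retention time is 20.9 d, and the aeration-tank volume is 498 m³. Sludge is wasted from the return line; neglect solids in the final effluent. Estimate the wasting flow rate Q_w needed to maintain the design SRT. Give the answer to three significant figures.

θ_c = V·X/(Q_w·X_r) when wasting from the recycle, so Q_w = V·X/(θ_c·X_r) = 498.0 × 3750 / (20.9 × 9880) = 9.044 m³/d.

Q_w ≈ 9.04 m³/d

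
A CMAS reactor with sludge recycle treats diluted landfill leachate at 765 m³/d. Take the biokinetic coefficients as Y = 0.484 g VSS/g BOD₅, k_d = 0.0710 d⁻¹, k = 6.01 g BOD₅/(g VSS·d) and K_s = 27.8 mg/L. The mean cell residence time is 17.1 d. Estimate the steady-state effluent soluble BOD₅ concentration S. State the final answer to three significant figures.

S ≈ 1.30 mg/L

From the Monod/SRT balance for a CMAS, S = K_s·(1+k_d θ_c)/[θ_c·(Y k − k_d) − 1] = 27.8 × (1 + 0.0710 × 17.1) / [17.1 × (0.484 × 6.01 − 0.0710) − 1] = 61.55 / 47.53 = 1.295 mg/L.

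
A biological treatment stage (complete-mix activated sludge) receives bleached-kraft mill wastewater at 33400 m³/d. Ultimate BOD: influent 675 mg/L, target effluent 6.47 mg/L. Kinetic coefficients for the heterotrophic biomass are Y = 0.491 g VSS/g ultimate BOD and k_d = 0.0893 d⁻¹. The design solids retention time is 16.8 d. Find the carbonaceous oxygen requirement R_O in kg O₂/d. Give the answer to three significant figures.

Correct the yield for decay: Y_obs = Y/(1 + k_d θ_c) = 0.491 / (1 + 0.0893 × 16.8) = 0.491 / 2.500 = 0.1964.
ΔS = 675 − 6.47 = 668.5 mg/L, so the substrate removal rate is 33400 × 668.5/1000 = 22329 kg ultimate BOD/d.
Biomass synthesised: P_X = Y_obs × 22329 = 4385 kg VSS/d.
R_O = Q·(S₀ − S) − 1.42·P_X = 22329 − 1.42 × 4385 = 16102 kg O₂/d.

R_O ≈ 16100 kg O₂/d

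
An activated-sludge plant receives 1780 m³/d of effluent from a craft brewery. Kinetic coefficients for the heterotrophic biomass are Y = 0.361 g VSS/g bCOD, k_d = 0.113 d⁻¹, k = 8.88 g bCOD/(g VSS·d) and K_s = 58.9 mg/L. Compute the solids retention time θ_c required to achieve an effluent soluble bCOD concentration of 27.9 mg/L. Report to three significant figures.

θ_c ≈ 1.09 d

From 1/θ_c = Y·k·S/(K_s + S) − k_d: Y·k·S/(K_s+S) = 0.361 × 8.88 × 27.9 / (58.9 + 27.9) = 1.030 d⁻¹.
θ_c = 1/(μ − k_d) = 1/(1.030 − 0.113) = 1/0.9174 = 1.090 d.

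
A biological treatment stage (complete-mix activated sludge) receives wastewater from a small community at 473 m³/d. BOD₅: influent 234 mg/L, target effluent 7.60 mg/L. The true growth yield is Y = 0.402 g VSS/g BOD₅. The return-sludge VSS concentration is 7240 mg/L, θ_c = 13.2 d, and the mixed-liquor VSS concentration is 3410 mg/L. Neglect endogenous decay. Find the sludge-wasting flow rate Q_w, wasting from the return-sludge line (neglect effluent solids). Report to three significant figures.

Q_w ≈ 5.95 m³/d

Biomass mass balance (decay neglected): V·X = Y·Q·(S₀ − S)·θ_c, so V = 0.402 × 473 × (234 − 7.60) × 13.2 / 3410 = 166.6 m³.
Q_w = (V·X)/(θ_c X_r) = 166.6 × 3410 / (13.2 × 7240) = 5.946 m³/d.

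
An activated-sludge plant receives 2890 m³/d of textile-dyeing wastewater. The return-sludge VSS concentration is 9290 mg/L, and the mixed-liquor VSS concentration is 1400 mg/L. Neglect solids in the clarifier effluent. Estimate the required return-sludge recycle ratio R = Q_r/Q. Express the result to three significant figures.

Solids balance on the clarifier gives (1+R)X = R·X_r, so R = X/(X_r − X) = 1400 / (9290 − 1400) = 0.1774.

R ≈ 0.177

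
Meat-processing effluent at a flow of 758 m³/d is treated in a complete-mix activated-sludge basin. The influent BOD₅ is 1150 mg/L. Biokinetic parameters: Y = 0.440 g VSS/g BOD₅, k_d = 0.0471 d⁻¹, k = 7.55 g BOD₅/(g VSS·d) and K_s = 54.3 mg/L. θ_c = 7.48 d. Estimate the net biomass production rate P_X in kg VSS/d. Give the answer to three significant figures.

P_X ≈ 283 kg VSS/d

From the Monod/SRT balance for a CMAS, S = K_s·(1+k_d θ_c)/[θ_c·(Y k − k_d) − 1] = 54.3 × (1 + 0.0471 × 7.48) / [7.48 × (0.440 × 7.55 − 0.0471) − 1] = 73.43 / 23.50 = 3.125 mg/L.
The observed yield is Y_obs = Y/(1 + k_d·θ_c) = 0.440 / (1 + 0.0471 × 7.48) = 0.440 / 1.352 = 0.3254 g VSS per g BOD₅ removed.
Q·(S₀ − S) = 758 × (1150 − 3.13) × 10⁻³ = 869.3 kg/d removed.
P_X = Y_obs · Q(S₀ − S) = 0.3254 × 869.3 = 282.9 kg VSS/d.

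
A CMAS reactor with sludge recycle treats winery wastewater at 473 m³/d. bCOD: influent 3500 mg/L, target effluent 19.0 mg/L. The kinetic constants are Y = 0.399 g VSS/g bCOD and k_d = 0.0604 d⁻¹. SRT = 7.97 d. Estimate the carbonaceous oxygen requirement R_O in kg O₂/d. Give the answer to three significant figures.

R_O ≈ 1020 kg O₂/d

Observed yield with endogenous decay: Y_obs = Y / (1 + k_d·θ_c) = 0.399 / (1 + 0.0604 × 7.97) = 0.399 / 1.481 = 0.2693 g VSS/g bCOD.
Mass of bCOD removed per day: Q(S₀ − S) = 473 × 3481 g/m³ = 1647 kg/d.
Biomass synthesised: P_X = Y_obs × 1647 = 443.5 kg VSS/d.
Carbonaceous O₂ demand = substrate oxidised − cell-mass equivalent = 1647 − 1.42 × 443.5 = 1017 kg O₂/d.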